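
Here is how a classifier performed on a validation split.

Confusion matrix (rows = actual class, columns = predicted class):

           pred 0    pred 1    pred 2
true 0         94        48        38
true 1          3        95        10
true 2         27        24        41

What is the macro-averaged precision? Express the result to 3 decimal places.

0.596

Per-class precision (TP/(TP+FP)):
  0: TP=94, FP=3+27=30 → 94/124 = 0.7581
  1: TP=95, FP=48+24=72 → 95/167 = 0.5689
  2: TP=41, FP=38+10=48 → 41/89 = 0.4607
Macro-precision = mean = (0.7581 + 0.5689 + 0.4607) / 3 = 0.596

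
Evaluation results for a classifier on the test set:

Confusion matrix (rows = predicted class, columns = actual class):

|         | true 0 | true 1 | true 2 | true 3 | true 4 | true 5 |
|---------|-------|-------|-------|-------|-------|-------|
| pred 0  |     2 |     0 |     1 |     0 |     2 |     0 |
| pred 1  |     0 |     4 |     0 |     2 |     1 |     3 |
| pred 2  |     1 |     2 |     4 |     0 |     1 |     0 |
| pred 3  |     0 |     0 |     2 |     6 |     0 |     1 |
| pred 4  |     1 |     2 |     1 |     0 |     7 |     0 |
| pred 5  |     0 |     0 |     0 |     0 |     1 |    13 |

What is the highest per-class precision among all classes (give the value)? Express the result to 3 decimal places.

0.929

Per-class precision (TP/(TP+FP)):
  0: TP=2, FP=0+1+0+2+0=3 → 2/5 = 0.4000
  1: TP=4, FP=0+0+2+1+3=6 → 4/10 = 0.4000
  2: TP=4, FP=1+2+0+1+0=4 → 4/8 = 0.5000
  3: TP=6, FP=0+0+2+0+1=3 → 6/9 = 0.6667
  4: TP=7, FP=1+2+1+0+0=4 → 7/11 = 0.6364
  5: TP=13, FP=0+0+0+0+1=1 → 13/14 = 0.9286
Highest is class '5' with precision = 0.929.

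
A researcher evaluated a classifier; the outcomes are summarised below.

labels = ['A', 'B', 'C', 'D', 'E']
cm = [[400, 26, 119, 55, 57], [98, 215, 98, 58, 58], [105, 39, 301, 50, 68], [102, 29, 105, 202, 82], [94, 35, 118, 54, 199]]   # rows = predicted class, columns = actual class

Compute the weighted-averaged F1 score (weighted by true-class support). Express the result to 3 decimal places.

0.478

Per-class F1 score (2·TP/(2·TP+FP+FN)):
  A: TP=400, FP=26+119+55+57=257, FN=98+105+102+94=399 → 800/1456 = 0.5495
  B: TP=215, FP=98+98+58+58=312, FN=26+39+29+35=129 → 430/871 = 0.4937
  C: TP=301, FP=105+39+50+68=262, FN=119+98+105+118=440 → 602/1304 = 0.4617
  D: TP=202, FP=102+29+105+82=318, FN=55+58+50+54=217 → 404/939 = 0.4302
  E: TP=199, FP=94+35+118+54=301, FN=57+58+68+82=265 → 398/964 = 0.4129
Weighted-F1 score = Σ (supportᵢ/N)·F1 scoreᵢ with N=2767: (799/2767)·0.5495 + (344/2767)·0.4937 + (741/2767)·0.4617 + (419/2767)·0.4302 + (464/2767)·0.4129 = 0.478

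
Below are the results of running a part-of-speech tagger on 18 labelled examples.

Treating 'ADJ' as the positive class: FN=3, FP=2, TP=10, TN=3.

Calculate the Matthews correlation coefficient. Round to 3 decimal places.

0.351

MCC = (TP·TN − FP·FN) / √((TP+FP)(TP+FN)(TN+FP)(TN+FN))
Numerator = 10·3 − 2·3 = 24
Denominator = √(12·13·5·6) = √4680 = 68.4105
MCC = 24 / 68.4105 = 0.351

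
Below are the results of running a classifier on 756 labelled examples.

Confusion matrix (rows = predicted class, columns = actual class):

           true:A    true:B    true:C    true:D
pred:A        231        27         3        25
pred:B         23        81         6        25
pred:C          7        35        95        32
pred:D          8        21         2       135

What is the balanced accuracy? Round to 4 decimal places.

0.7177

Balanced accuracy = mean of per-class recall.
  A: recall = 231/269 = 0.85874
  B: recall = 81/164 = 0.49390
  C: recall = 95/106 = 0.89623
  D: recall = 135/217 = 0.62212
Mean = (0.85874 + 0.49390 + 0.89623 + 0.62212) / 4 = 0.7177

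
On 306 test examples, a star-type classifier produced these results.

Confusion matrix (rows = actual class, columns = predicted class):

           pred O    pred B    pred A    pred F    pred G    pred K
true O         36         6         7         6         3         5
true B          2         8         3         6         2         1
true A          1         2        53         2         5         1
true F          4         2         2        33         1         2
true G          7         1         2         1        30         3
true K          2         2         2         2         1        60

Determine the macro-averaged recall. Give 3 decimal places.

Per-class recall (TP/(TP+FN)):
  O: TP=36, FN=6+7+6+3+5=27 → 36/63 = 0.5714
  B: TP=8, FN=2+3+6+2+1=14 → 8/22 = 0.3636
  A: TP=53, FN=1+2+2+5+1=11 → 53/64 = 0.8281
  F: TP=33, FN=4+2+2+1+2=11 → 33/44 = 0.7500
  G: TP=30, FN=7+1+2+1+3=14 → 30/44 = 0.6818
  K: TP=60, FN=2+2+2+2+1=9 → 60/69 = 0.8696
Macro-recall = mean = (0.5714 + 0.3636 + 0.8281 + 0.7500 + 0.6818 + 0.8696) / 6 = 0.677

0.677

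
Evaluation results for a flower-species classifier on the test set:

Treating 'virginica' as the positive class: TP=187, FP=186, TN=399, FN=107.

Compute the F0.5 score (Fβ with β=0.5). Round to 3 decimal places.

0.524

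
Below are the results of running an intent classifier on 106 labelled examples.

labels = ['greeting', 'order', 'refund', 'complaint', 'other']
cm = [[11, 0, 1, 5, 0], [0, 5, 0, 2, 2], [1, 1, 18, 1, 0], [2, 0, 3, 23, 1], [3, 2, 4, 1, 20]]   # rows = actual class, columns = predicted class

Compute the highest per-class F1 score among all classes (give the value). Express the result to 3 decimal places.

0.766

Per-class F1 score (2·TP/(2·TP+FP+FN)):
  greeting: TP=11, FP=0+1+2+3=6, FN=0+1+5+0=6 → 22/34 = 0.6471
  order: TP=5, FP=0+1+0+2=3, FN=0+0+2+2=4 → 10/17 = 0.5882
  refund: TP=18, FP=1+0+3+4=8, FN=1+1+1+0=3 → 36/47 = 0.7660
  complaint: TP=23, FP=5+2+1+1=9, FN=2+0+3+1=6 → 46/61 = 0.7541
  other: TP=20, FP=0+2+0+1=3, FN=3+2+4+1=10 → 40/53 = 0.7547
Highest is class 'refund' with F1 score = 0.766.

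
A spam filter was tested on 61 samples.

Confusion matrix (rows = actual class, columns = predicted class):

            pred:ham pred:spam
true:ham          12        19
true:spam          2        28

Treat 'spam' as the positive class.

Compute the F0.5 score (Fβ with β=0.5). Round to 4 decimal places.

0.6422

Fβ = (1+β²)·TP / ((1+β²)·TP + β²·FN + FP), with β²=1/4
= 1.25·28 / (1.25·28 + 0.25·2 + 19) = 0.6422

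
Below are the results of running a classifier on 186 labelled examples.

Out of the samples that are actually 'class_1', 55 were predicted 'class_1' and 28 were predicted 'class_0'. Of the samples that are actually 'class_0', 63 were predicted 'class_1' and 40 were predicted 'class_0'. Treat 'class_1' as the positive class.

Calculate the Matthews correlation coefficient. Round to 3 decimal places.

0.053

MCC = (TP·TN − FP·FN) / √((TP+FP)(TP+FN)(TN+FP)(TN+FN))
Numerator = 55·40 − 63·28 = 436
Denominator = √(118·83·103·68) = √68597176 = 8282.3412
MCC = 436 / 8282.3412 = 0.053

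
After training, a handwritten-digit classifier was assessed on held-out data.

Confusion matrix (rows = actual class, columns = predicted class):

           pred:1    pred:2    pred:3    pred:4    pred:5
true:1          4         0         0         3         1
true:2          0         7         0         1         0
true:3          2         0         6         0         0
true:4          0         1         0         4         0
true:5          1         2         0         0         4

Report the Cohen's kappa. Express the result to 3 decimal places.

0.618

Observed agreement pₒ = trace/N = 25/36 = 0.6944
Expected agreement pₑ = Σ (rowᵢ·colᵢ)/N² = (8·7 + 8·10 + 8·6 + 5·8 + 7·5)/36² = 0.1998
κ = (pₒ − pₑ)/(1 − pₑ) = (0.6944 − 0.1998)/(1 − 0.1998) = 0.618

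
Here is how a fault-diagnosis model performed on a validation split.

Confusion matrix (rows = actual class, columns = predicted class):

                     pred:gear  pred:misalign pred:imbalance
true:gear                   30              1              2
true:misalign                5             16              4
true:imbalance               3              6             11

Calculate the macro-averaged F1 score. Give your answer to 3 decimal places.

Per-class F1 score (2·TP/(2·TP+FP+FN)):
  gear: TP=30, FP=5+3=8, FN=1+2=3 → 60/71 = 0.8451
  misalign: TP=16, FP=1+6=7, FN=5+4=9 → 32/48 = 0.6667
  imbalance: TP=11, FP=2+4=6, FN=3+6=9 → 22/37 = 0.5946
Macro-F1 score = mean = (0.8451 + 0.6667 + 0.5946) / 3 = 0.702

0.702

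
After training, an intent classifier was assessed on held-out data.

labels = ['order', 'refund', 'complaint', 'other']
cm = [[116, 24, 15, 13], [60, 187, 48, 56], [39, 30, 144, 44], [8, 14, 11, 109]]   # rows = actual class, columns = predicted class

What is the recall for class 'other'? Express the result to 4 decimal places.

0.7676

Take TP from the diagonal, FP from the rest of the 'other' prediction marginal, FN from the rest of the 'other' actual marginal.
recall = TP/(TP+FN).
other: TP=109, FN=8+14+11=33 → 109/142 = 0.76761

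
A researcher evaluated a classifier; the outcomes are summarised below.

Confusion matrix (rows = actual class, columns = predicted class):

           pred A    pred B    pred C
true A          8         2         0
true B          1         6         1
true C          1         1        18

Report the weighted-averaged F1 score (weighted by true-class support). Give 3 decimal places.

0.845

Per-class F1 score (2·TP/(2·TP+FP+FN)):
  A: TP=8, FP=1+1=2, FN=2+0=2 → 16/20 = 0.8000
  B: TP=6, FP=2+1=3, FN=1+1=2 → 12/17 = 0.7059
  C: TP=18, FP=0+1=1, FN=1+1=2 → 36/39 = 0.9231
Weighted-F1 score = Σ (supportᵢ/N)·F1 scoreᵢ with N=38: (10/38)·0.8000 + (8/38)·0.7059 + (20/38)·0.9231 = 0.845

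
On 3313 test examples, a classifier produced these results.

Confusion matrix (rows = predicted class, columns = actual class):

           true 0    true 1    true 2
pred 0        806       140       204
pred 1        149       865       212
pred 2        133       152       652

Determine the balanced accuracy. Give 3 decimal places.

0.700

Balanced accuracy = mean of per-class recall.
  0: recall = 806/1088 = 0.7408
  1: recall = 865/1157 = 0.7476
  2: recall = 652/1068 = 0.6105
Mean = (0.7408 + 0.7476 + 0.6105) / 3 = 0.700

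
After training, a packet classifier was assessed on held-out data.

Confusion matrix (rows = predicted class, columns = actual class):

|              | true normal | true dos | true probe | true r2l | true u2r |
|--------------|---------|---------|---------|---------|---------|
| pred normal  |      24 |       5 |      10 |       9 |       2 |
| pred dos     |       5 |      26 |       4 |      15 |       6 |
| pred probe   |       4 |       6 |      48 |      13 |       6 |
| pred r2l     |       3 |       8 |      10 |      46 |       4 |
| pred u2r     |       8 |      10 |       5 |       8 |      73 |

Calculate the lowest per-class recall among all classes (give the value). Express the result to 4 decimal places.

Per-class recall (TP/(TP+FN)):
  normal: TP=24, FN=5+4+3+8=20 → 24/44 = 0.54545
  dos: TP=26, FN=5+6+8+10=29 → 26/55 = 0.47273
  probe: TP=48, FN=10+4+10+5=29 → 48/77 = 0.62338
  r2l: TP=46, FN=9+15+13+8=45 → 46/91 = 0.50549
  u2r: TP=73, FN=2+6+6+4=18 → 73/91 = 0.80220
Lowest is class 'dos' with recall = 0.4727.

0.4727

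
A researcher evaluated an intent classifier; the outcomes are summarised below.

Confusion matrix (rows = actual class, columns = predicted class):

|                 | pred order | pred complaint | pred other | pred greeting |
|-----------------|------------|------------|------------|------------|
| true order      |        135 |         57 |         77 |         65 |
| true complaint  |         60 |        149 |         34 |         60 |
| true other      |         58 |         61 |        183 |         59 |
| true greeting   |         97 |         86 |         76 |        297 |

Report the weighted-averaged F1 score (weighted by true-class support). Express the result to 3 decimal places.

0.495

Per-class F1 score (2·TP/(2·TP+FP+FN)):
  order: TP=135, FP=60+58+97=215, FN=57+77+65=199 → 270/684 = 0.3947
  complaint: TP=149, FP=57+61+86=204, FN=60+34+60=154 → 298/656 = 0.4543
  other: TP=183, FP=77+34+76=187, FN=58+61+59=178 → 366/731 = 0.5007
  greeting: TP=297, FP=65+60+59=184, FN=97+86+76=259 → 594/1037 = 0.5728
Weighted-F1 score = Σ (supportᵢ/N)·F1 scoreᵢ with N=1554: (334/1554)·0.3947 + (303/1554)·0.4543 + (361/1554)·0.5007 + (556/1554)·0.5728 = 0.495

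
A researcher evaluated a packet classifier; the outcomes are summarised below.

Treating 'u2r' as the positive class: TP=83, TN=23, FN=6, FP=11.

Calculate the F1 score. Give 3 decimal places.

0.907

Precision = TP/(TP+FP) = 83/94 = 0.8830
Recall = TP/(TP+FN) = 83/89 = 0.9326
F1 = 2·TP/(2·TP+FP+FN) = 166/183 = 0.907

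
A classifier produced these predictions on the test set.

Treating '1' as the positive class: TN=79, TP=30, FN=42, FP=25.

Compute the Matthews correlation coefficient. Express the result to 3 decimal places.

0.187

MCC = (TP·TN − FP·FN) / √((TP+FP)(TP+FN)(TN+FP)(TN+FN))
Numerator = 30·79 − 25·42 = 1320
Denominator = √(55·72·104·121) = √49832640 = 7059.2238
MCC = 1320 / 7059.2238 = 0.187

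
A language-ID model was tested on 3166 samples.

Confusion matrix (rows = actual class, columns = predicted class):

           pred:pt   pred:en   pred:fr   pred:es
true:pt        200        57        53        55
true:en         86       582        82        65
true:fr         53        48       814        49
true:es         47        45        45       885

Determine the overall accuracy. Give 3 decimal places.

0.784

Accuracy = trace / total = (200+582+814+885=2481) / 3166 = 2481/3166 = 0.784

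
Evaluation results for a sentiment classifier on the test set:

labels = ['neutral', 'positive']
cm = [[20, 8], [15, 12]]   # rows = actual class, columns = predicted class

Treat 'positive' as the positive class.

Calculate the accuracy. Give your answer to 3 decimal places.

Accuracy = (TP+TN)/N = (12+20)/55 = 0.582

0.582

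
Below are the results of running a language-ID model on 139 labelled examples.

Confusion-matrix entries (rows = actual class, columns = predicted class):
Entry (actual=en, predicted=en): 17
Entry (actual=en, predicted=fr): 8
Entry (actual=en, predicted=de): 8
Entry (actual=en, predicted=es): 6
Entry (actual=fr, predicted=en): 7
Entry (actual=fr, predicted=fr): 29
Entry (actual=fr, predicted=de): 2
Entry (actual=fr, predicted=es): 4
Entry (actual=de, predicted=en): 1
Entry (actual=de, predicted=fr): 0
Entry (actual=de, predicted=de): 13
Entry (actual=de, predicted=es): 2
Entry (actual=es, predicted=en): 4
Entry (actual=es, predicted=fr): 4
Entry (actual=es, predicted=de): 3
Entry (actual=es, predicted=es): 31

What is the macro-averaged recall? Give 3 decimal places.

0.669

Per-class recall (TP/(TP+FN)):
  en: TP=17, FN=8+8+6=22 → 17/39 = 0.4359
  fr: TP=29, FN=7+2+4=13 → 29/42 = 0.6905
  de: TP=13, FN=1+0+2=3 → 13/16 = 0.8125
  es: TP=31, FN=4+4+3=11 → 31/42 = 0.7381
Macro-recall = mean = (0.4359 + 0.6905 + 0.8125 + 0.7381) / 4 = 0.669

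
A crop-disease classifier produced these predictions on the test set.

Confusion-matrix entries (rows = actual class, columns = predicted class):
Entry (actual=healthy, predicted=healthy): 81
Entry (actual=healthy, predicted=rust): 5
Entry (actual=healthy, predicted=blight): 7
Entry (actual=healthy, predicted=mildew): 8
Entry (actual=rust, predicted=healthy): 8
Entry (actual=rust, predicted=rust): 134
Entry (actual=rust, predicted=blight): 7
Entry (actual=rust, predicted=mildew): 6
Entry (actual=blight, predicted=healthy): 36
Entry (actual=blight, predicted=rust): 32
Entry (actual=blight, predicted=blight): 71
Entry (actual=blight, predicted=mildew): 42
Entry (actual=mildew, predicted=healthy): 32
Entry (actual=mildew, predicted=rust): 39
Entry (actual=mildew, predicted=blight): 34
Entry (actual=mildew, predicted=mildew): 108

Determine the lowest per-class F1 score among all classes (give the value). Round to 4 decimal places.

0.4733

Per-class F1 score (2·TP/(2·TP+FP+FN)):
  healthy: TP=81, FP=8+36+32=76, FN=5+7+8=20 → 162/258 = 0.62791
  rust: TP=134, FP=5+32+39=76, FN=8+7+6=21 → 268/365 = 0.73425
  blight: TP=71, FP=7+7+34=48, FN=36+32+42=110 → 142/300 = 0.47333
  mildew: TP=108, FP=8+6+42=56, FN=32+39+34=105 → 216/377 = 0.57294
Lowest is class 'blight' with F1 score = 0.4733.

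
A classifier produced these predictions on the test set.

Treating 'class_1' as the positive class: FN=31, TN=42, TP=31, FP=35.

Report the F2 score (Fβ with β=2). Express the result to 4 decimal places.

Fβ = (1+β²)·TP / ((1+β²)·TP + β²·FN + FP), with β²=4
= 5·31 / (5·31 + 4·31 + 35) = 0.4936

0.4936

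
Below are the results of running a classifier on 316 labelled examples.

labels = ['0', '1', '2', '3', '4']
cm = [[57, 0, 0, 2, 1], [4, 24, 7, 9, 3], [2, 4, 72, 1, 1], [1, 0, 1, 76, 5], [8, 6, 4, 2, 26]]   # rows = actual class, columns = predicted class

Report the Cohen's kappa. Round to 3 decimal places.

0.753

Observed agreement pₒ = trace/N = 255/316 = 0.8070
Expected agreement pₑ = Σ (rowᵢ·colᵢ)/N² = (60·72 + 47·34 + 80·84 + 83·90 + 46·36)/316² = 0.2180
κ = (pₒ − pₑ)/(1 − pₑ) = (0.8070 − 0.2180)/(1 − 0.2180) = 0.753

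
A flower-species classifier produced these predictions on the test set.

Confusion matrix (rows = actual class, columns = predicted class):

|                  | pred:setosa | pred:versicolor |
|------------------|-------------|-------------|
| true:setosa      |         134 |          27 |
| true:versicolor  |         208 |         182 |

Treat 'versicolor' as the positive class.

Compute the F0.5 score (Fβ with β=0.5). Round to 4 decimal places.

Fβ = (1+β²)·TP / ((1+β²)·TP + β²·FN + FP), with β²=1/4
= 1.25·182 / (1.25·182 + 0.25·208 + 27) = 0.7423

0.7423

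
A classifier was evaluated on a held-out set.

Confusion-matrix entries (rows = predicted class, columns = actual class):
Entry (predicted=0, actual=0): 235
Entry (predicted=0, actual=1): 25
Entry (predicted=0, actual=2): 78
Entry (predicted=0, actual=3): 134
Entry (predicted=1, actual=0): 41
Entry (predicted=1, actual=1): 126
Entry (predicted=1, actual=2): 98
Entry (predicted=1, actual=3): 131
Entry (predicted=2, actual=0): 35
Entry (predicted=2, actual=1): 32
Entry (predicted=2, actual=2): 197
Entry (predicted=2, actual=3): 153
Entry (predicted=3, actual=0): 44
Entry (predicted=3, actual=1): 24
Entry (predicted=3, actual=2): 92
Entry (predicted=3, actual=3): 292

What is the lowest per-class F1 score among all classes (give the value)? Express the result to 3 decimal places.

0.418

Per-class F1 score (2·TP/(2·TP+FP+FN)):
  0: TP=235, FP=25+78+134=237, FN=41+35+44=120 → 470/827 = 0.5683
  1: TP=126, FP=41+98+131=270, FN=25+32+24=81 → 252/603 = 0.4179
  2: TP=197, FP=35+32+153=220, FN=78+98+92=268 → 394/882 = 0.4467
  3: TP=292, FP=44+24+92=160, FN=134+131+153=418 → 584/1162 = 0.5026
Lowest is class '1' with F1 score = 0.418.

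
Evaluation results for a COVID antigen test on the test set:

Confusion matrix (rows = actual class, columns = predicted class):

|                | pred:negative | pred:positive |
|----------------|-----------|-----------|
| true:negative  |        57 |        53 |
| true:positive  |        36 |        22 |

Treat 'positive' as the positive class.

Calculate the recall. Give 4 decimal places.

0.3793

Recall = TP/(TP+FN) = 22/(22+36) = 22/58 = 0.3793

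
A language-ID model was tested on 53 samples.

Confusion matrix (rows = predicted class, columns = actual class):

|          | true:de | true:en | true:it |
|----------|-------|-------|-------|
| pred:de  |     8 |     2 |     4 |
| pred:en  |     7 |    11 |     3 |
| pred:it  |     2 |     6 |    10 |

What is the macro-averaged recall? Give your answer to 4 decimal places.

0.5459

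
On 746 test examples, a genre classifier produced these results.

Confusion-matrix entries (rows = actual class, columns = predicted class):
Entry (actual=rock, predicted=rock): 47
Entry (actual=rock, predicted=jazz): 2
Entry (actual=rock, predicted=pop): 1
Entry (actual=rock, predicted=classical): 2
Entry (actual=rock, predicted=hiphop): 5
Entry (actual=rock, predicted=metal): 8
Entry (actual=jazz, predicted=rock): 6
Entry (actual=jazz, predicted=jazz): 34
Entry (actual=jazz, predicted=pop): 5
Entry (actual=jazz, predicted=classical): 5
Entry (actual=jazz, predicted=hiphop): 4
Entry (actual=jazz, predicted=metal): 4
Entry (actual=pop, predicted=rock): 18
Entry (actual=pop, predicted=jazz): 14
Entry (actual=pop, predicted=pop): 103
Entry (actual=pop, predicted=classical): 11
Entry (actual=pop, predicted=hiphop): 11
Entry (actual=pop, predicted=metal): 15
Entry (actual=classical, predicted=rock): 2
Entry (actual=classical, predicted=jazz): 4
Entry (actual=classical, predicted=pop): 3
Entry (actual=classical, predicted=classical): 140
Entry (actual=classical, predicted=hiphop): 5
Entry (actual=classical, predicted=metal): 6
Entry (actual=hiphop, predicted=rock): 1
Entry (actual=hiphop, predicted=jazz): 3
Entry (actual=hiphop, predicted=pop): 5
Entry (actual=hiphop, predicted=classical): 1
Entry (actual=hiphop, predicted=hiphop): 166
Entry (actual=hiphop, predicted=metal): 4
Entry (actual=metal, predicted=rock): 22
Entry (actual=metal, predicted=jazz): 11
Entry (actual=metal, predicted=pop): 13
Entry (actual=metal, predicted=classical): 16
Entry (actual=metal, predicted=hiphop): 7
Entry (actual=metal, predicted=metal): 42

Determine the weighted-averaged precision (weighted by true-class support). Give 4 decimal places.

0.7172

Per-class precision (TP/(TP+FP)):
  rock: TP=47, FP=6+18+2+1+22=49 → 47/96 = 0.48958
  jazz: TP=34, FP=2+14+4+3+11=34 → 34/68 = 0.50000
  pop: TP=103, FP=1+5+3+5+13=27 → 103/130 = 0.79231
  classical: TP=140, FP=2+5+11+1+16=35 → 140/175 = 0.80000
  hiphop: TP=166, FP=5+4+11+5+7=32 → 166/198 = 0.83838
  metal: TP=42, FP=8+4+15+6+4=37 → 42/79 = 0.53165
Weighted-precision = Σ (supportᵢ/N)·precisionᵢ with N=746: (65/746)·0.48958 + (58/746)·0.50000 + (172/746)·0.79231 + (160/746)·0.80000 + (180/746)·0.83838 + (111/746)·0.53165 = 0.7172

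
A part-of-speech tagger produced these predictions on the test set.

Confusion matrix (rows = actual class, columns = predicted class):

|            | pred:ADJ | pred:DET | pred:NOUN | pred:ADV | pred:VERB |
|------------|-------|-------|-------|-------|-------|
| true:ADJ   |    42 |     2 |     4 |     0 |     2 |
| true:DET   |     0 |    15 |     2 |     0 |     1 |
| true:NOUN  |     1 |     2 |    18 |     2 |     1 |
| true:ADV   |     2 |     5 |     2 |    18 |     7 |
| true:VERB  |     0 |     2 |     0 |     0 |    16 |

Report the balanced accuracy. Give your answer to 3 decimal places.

0.768

Balanced accuracy = mean of per-class recall.
  ADJ: recall = 42/50 = 0.8400
  DET: recall = 15/18 = 0.8333
  NOUN: recall = 18/24 = 0.7500
  ADV: recall = 18/34 = 0.5294
  VERB: recall = 16/18 = 0.8889
Mean = (0.8400 + 0.8333 + 0.7500 + 0.5294 + 0.8889) / 5 = 0.768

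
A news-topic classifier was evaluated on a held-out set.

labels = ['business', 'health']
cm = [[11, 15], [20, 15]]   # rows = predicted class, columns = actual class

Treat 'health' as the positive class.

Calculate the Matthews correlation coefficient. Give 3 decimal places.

-0.147

MCC = (TP·TN − FP·FN) / √((TP+FP)(TP+FN)(TN+FP)(TN+FN))
Numerator = 15·11 − 20·15 = -135
Denominator = √(35·30·31·26) = √846300 = 919.9457
MCC = -135 / 919.9457 = -0.147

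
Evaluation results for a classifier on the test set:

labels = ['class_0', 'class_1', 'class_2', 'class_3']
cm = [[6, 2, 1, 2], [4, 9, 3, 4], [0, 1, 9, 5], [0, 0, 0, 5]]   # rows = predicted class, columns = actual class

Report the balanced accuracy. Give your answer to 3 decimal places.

Balanced accuracy = mean of per-class recall.
  class_0: recall = 6/10 = 0.6000
  class_1: recall = 9/12 = 0.7500
  class_2: recall = 9/13 = 0.6923
  class_3: recall = 5/16 = 0.3125
Mean = (0.6000 + 0.7500 + 0.6923 + 0.3125) / 4 = 0.589

0.589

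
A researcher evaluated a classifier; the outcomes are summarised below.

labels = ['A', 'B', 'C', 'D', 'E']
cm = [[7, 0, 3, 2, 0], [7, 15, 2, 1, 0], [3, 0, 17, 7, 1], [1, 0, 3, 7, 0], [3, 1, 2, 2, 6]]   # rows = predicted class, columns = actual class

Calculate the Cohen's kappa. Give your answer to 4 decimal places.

Observed agreement pₒ = trace/N = 52/90 = 0.57778
Expected agreement pₑ = Σ (rowᵢ·colᵢ)/N² = (21·12 + 16·25 + 27·28 + 19·11 + 7·14)/90² = 0.21173
κ = (pₒ − pₑ)/(1 − pₑ) = (0.57778 − 0.21173)/(1 − 0.21173) = 0.4644

0.4644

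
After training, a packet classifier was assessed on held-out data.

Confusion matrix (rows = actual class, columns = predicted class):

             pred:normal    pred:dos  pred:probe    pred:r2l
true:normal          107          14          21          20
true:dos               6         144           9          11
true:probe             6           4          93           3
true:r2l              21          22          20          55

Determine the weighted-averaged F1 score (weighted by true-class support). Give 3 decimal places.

Per-class F1 score (2·TP/(2·TP+FP+FN)):
  normal: TP=107, FP=6+6+21=33, FN=14+21+20=55 → 214/302 = 0.7086
  dos: TP=144, FP=14+4+22=40, FN=6+9+11=26 → 288/354 = 0.8136
  probe: TP=93, FP=21+9+20=50, FN=6+4+3=13 → 186/249 = 0.7470
  r2l: TP=55, FP=20+11+3=34, FN=21+22+20=63 → 110/207 = 0.5314
Weighted-F1 score = Σ (supportᵢ/N)·F1 scoreᵢ with N=556: (162/556)·0.7086 + (170/556)·0.8136 + (106/556)·0.7470 + (118/556)·0.5314 = 0.710

0.710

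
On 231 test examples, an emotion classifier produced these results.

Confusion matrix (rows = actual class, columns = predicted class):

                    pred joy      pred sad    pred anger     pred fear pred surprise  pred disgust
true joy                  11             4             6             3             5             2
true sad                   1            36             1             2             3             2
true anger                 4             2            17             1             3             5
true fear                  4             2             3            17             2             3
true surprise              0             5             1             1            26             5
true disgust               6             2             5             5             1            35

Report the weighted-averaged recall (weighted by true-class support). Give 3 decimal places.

0.615

Per-class recall (TP/(TP+FN)):
  joy: TP=11, FN=4+6+3+5+2=20 → 11/31 = 0.3548
  sad: TP=36, FN=1+1+2+3+2=9 → 36/45 = 0.8000
  anger: TP=17, FN=4+2+1+3+5=15 → 17/32 = 0.5313
  fear: TP=17, FN=4+2+3+2+3=14 → 17/31 = 0.5484
  surprise: TP=26, FN=0+5+1+1+5=12 → 26/38 = 0.6842
  disgust: TP=35, FN=6+2+5+5+1=19 → 35/54 = 0.6481
Weighted-recall = Σ (supportᵢ/N)·recallᵢ with N=231: (31/231)·0.3548 + (45/231)·0.8000 + (32/231)·0.5313 + (31/231)·0.5484 + (38/231)·0.6842 + (54/231)·0.6481 = 0.615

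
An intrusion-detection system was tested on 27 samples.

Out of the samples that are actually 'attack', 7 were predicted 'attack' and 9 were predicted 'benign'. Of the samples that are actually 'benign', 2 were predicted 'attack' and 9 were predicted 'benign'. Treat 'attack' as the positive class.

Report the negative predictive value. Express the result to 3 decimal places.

NPV = TN/(TN+FN) = 9/(9+9) = 0.500

0.500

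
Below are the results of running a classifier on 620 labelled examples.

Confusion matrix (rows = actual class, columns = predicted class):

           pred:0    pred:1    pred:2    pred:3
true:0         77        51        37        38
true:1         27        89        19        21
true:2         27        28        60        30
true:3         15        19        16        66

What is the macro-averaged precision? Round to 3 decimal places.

Per-class precision (TP/(TP+FP)):
  0: TP=77, FP=27+27+15=69 → 77/146 = 0.5274
  1: TP=89, FP=51+28+19=98 → 89/187 = 0.4759
  2: TP=60, FP=37+19+16=72 → 60/132 = 0.4545
  3: TP=66, FP=38+21+30=89 → 66/155 = 0.4258
Macro-precision = mean = (0.5274 + 0.4759 + 0.4545 + 0.4258) / 4 = 0.471

0.471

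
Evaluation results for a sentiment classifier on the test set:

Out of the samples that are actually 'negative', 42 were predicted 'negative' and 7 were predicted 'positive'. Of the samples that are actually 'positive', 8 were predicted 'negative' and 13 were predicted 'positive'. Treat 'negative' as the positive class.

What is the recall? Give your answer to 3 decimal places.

0.857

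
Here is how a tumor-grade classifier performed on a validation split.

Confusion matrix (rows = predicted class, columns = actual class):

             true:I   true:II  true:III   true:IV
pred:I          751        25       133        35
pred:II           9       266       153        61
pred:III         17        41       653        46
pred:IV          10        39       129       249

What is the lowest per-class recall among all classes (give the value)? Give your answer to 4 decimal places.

0.6114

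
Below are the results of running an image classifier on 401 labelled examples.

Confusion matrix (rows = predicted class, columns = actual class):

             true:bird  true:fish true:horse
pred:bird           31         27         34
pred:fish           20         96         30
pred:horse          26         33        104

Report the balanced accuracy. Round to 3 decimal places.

Balanced accuracy = mean of per-class recall.
  bird: recall = 31/77 = 0.4026
  fish: recall = 96/156 = 0.6154
  horse: recall = 104/168 = 0.6190
Mean = (0.4026 + 0.6154 + 0.6190) / 3 = 0.546

0.546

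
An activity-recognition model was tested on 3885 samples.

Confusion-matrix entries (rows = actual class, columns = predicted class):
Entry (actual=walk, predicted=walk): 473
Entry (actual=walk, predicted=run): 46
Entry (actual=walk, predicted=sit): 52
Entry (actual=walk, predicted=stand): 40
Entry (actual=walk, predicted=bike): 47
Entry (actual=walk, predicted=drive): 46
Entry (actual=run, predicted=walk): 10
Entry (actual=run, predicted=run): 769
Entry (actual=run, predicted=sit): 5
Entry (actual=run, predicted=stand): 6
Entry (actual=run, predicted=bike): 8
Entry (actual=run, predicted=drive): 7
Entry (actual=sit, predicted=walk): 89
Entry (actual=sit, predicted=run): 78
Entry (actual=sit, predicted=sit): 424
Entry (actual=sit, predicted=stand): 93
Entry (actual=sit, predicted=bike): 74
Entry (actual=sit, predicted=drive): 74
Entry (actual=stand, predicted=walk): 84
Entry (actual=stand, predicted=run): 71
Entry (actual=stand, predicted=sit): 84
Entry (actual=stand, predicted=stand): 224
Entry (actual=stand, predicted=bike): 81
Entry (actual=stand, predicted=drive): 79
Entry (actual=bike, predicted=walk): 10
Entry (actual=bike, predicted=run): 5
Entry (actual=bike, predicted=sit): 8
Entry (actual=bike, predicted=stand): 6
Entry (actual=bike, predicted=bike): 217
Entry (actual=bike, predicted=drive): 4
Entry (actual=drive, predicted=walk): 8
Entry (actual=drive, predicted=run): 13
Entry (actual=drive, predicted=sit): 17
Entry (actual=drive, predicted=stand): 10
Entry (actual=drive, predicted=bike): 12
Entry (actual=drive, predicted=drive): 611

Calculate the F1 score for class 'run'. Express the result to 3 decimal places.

Treat 'run' as positive and all other classes as negative.
F1 score = 2·TP/(2·TP+FP+FN).
run: TP=769, FP=46+78+71+5+13=213, FN=10+5+6+8+7=36 → 1538/1787 = 0.8607

0.861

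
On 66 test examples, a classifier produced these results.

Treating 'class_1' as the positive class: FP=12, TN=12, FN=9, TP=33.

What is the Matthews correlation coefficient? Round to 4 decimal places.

0.2951

MCC = (TP·TN − FP·FN) / √((TP+FP)(TP+FN)(TN+FP)(TN+FN))
Numerator = 33·12 − 12·9 = 288
Denominator = √(45·42·24·21) = √952560 = 975.9918
MCC = 288 / 975.9918 = 0.2951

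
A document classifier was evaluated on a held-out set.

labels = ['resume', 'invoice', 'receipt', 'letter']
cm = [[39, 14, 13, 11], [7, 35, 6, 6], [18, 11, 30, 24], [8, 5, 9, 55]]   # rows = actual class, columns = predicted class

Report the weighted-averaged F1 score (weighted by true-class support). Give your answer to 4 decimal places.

Per-class F1 score (2·TP/(2·TP+FP+FN)):
  resume: TP=39, FP=7+18+8=33, FN=14+13+11=38 → 78/149 = 0.52349
  invoice: TP=35, FP=14+11+5=30, FN=7+6+6=19 → 70/119 = 0.58824
  receipt: TP=30, FP=13+6+9=28, FN=18+11+24=53 → 60/141 = 0.42553
  letter: TP=55, FP=11+6+24=41, FN=8+5+9=22 → 110/173 = 0.63584
Weighted-F1 score = Σ (supportᵢ/N)·F1 scoreᵢ with N=291: (77/291)·0.52349 + (54/291)·0.58824 + (83/291)·0.42553 + (77/291)·0.63584 = 0.5373

0.5373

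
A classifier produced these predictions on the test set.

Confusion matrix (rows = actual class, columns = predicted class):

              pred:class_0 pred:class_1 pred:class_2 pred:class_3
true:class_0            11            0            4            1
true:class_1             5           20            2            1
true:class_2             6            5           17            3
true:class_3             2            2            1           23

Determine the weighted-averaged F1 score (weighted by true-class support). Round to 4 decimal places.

Per-class F1 score (2·TP/(2·TP+FP+FN)):
  class_0: TP=11, FP=5+6+2=13, FN=0+4+1=5 → 22/40 = 0.55000
  class_1: TP=20, FP=0+5+2=7, FN=5+2+1=8 → 40/55 = 0.72727
  class_2: TP=17, FP=4+2+1=7, FN=6+5+3=14 → 34/55 = 0.61818
  class_3: TP=23, FP=1+1+3=5, FN=2+2+1=5 → 46/56 = 0.82143
Weighted-F1 score = Σ (supportᵢ/N)·F1 scoreᵢ with N=103: (16/103)·0.55000 + (28/103)·0.72727 + (31/103)·0.61818 + (28/103)·0.82143 = 0.6925

0.6925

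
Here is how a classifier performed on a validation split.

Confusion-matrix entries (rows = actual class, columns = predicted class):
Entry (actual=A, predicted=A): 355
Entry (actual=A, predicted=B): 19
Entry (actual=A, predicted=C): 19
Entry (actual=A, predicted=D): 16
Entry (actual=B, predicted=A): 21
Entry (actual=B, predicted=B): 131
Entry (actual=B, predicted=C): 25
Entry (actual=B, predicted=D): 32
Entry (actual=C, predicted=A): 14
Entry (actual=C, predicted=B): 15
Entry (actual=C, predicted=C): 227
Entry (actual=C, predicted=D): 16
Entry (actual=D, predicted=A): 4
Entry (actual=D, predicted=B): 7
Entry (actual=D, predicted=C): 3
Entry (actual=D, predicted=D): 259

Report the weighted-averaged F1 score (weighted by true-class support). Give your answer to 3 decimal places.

0.833

Per-class F1 score (2·TP/(2·TP+FP+FN)):
  A: TP=355, FP=21+14+4=39, FN=19+19+16=54 → 710/803 = 0.8842
  B: TP=131, FP=19+15+7=41, FN=21+25+32=78 → 262/381 = 0.6877
  C: TP=227, FP=19+25+3=47, FN=14+15+16=45 → 454/546 = 0.8315
  D: TP=259, FP=16+32+16=64, FN=4+7+3=14 → 518/596 = 0.8691
Weighted-F1 score = Σ (supportᵢ/N)·F1 scoreᵢ with N=1163: (409/1163)·0.8842 + (209/1163)·0.6877 + (272/1163)·0.8315 + (273/1163)·0.8691 = 0.833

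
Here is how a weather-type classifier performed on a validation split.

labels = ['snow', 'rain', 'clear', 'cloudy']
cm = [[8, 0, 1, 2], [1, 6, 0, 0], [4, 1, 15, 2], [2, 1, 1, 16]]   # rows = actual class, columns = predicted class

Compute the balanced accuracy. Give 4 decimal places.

Balanced accuracy = mean of per-class recall.
  snow: recall = 8/11 = 0.72727
  rain: recall = 6/7 = 0.85714
  clear: recall = 15/22 = 0.68182
  cloudy: recall = 16/20 = 0.80000
Mean = (0.72727 + 0.85714 + 0.68182 + 0.80000) / 4 = 0.7666

0.7666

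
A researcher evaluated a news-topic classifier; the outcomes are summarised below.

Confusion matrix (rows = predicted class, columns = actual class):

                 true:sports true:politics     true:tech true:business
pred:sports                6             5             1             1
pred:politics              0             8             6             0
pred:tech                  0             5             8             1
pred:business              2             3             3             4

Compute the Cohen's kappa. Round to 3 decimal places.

Observed agreement pₒ = trace/N = 26/53 = 0.4906
Expected agreement pₑ = Σ (rowᵢ·colᵢ)/N² = (8·13 + 21·14 + 18·14 + 6·12)/53² = 0.2570
κ = (pₒ − pₑ)/(1 − pₑ) = (0.4906 − 0.2570)/(1 − 0.2570) = 0.314

0.314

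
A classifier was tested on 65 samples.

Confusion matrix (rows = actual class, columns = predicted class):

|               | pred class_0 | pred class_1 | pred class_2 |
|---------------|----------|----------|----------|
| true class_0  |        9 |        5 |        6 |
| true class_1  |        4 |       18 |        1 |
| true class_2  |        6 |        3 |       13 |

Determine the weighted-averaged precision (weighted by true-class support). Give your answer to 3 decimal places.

Per-class precision (TP/(TP+FP)):
  class_0: TP=9, FP=4+6=10 → 9/19 = 0.4737
  class_1: TP=18, FP=5+3=8 → 18/26 = 0.6923
  class_2: TP=13, FP=6+1=7 → 13/20 = 0.6500
Weighted-precision = Σ (supportᵢ/N)·precisionᵢ with N=65: (20/65)·0.4737 + (23/65)·0.6923 + (22/65)·0.6500 = 0.611

0.611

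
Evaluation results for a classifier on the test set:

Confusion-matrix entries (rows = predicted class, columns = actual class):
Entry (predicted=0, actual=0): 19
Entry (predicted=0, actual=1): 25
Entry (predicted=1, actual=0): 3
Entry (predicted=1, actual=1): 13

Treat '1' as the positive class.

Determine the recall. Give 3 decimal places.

0.342

Recall = TP/(TP+FN) = 13/(13+25) = 13/38 = 0.342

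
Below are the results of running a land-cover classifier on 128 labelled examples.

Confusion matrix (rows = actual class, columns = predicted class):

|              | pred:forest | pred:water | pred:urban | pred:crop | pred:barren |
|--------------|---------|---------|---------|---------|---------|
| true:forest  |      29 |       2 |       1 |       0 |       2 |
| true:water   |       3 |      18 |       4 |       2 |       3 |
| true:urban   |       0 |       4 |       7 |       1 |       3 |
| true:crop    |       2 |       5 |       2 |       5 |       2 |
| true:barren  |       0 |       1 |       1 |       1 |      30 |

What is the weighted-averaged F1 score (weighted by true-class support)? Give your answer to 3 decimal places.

0.684

Per-class F1 score (2·TP/(2·TP+FP+FN)):
  forest: TP=29, FP=3+0+2+0=5, FN=2+1+0+2=5 → 58/68 = 0.8529
  water: TP=18, FP=2+4+5+1=12, FN=3+4+2+3=12 → 36/60 = 0.6000
  urban: TP=7, FP=1+4+2+1=8, FN=0+4+1+3=8 → 14/30 = 0.4667
  crop: TP=5, FP=0+2+1+1=4, FN=2+5+2+2=11 → 10/25 = 0.4000
  barren: TP=30, FP=2+3+3+2=10, FN=0+1+1+1=3 → 60/73 = 0.8219
Weighted-F1 score = Σ (supportᵢ/N)·F1 scoreᵢ with N=128: (34/128)·0.8529 + (30/128)·0.6000 + (15/128)·0.4667 + (16/128)·0.4000 + (33/128)·0.8219 = 0.684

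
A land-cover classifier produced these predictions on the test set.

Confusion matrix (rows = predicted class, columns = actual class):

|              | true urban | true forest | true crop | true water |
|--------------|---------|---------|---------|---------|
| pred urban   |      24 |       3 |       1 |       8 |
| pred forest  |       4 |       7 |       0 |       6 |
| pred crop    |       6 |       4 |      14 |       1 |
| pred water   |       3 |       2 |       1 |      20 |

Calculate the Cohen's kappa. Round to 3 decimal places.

0.487

Observed agreement pₒ = trace/N = 65/104 = 0.6250
Expected agreement pₑ = Σ (rowᵢ·colᵢ)/N² = (37·36 + 16·17 + 16·25 + 35·26)/104² = 0.2694
κ = (pₒ − pₑ)/(1 − pₑ) = (0.6250 − 0.2694)/(1 − 0.2694) = 0.487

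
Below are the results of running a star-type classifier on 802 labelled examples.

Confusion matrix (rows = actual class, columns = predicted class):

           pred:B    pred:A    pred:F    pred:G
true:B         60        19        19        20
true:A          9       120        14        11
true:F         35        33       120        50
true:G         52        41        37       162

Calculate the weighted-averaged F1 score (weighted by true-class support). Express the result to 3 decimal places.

0.577

Per-class F1 score (2·TP/(2·TP+FP+FN)):
  B: TP=60, FP=9+35+52=96, FN=19+19+20=58 → 120/274 = 0.4380
  A: TP=120, FP=19+33+41=93, FN=9+14+11=34 → 240/367 = 0.6540
  F: TP=120, FP=19+14+37=70, FN=35+33+50=118 → 240/428 = 0.5607
  G: TP=162, FP=20+11+50=81, FN=52+41+37=130 → 324/535 = 0.6056
Weighted-F1 score = Σ (supportᵢ/N)·F1 scoreᵢ with N=802: (118/802)·0.4380 + (154/802)·0.6540 + (238/802)·0.5607 + (292/802)·0.6056 = 0.577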